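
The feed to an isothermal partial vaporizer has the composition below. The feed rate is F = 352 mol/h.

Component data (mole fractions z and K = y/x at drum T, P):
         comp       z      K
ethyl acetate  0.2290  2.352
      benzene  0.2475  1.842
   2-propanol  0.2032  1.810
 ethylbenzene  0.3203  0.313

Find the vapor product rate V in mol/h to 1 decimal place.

V = 233.4 mol/h

Iterate (Newton) starting at β = 0.5:
  β = 0.5000: g = 0.11335, g' = -0.6542 → β = 0.6733
  β = 0.6733: g = -0.00783, g' = -0.7653 → β = 0.6630
Converged at β = 0.6630.
Then V = β·F = 0.6630·352 = 233.4 mol/h and L = F − V = 118.6 mol/h.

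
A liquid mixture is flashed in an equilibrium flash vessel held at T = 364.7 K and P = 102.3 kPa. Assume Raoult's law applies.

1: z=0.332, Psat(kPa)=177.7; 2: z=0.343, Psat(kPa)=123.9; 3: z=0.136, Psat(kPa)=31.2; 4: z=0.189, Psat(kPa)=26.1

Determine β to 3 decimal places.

β = 0.220

Raoult's law: Kᵢ = Pᵢˢᵃᵗ/P = Pᵢˢᵃᵗ/102.3.
  K_1 = 177.7/102.3 = 1.73705, K_2 = 123.9/102.3 = 1.21114, K_3 = 31.2/102.3 = 0.30499, K_4 = 26.1/102.3 = 0.25513
Newton–Raphson from β = 0.6:
  β = 0.600: g = -0.1827, g' = -0.635 → β = 0.312
  β = 0.312: g = -0.0373, g' = -0.418 → β = 0.223
  β = 0.223: g = -0.0013, g' = -0.390 → β = 0.220
Converged at β = 0.220.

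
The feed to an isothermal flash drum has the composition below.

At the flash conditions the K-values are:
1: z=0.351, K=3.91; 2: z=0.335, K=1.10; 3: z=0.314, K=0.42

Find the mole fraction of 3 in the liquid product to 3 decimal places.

Material balance + equilibrium reduce to Σ zᵢ(Kᵢ−1)/(1+ψ(Kᵢ−1)) = 0.
Check two-phase: ΣzᵢKᵢ = 1.873 > 1 and Σzᵢ/Kᵢ = 1.142 > 1, so g(0) = 0.873 > 0 and g(1) = -0.142 < 0.
Newton–Raphson from ψ = 0.39:
  ψ = 0.390: g = 0.2753, g' = -0.832 → ψ = 0.721
  ψ = 0.721: g = 0.0479, g' = -0.625 → ψ = 0.798
  ψ = 0.798: g = -0.0004, g' = -0.638 → ψ = 0.797
Converged at ψ = 0.797.
Compositions from xᵢ = zᵢ/(1+ψ(Kᵢ−1)), yᵢ = Kᵢxᵢ:
  1: x = 0.106, y = 0.413
  2: x = 0.310, y = 0.341
  3: x = 0.584, y = 0.245

x_3 = 0.584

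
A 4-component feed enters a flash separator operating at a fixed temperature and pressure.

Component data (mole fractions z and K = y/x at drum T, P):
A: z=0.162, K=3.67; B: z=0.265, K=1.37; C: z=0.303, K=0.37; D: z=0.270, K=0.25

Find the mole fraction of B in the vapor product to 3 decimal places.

Rachford–Rice: g(ψ) = Σ zᵢ(Kᵢ−1)/(1+ψ(Kᵢ−1)) = 0.
Check two-phase: ΣzᵢKᵢ = 1.137 > 1 and Σzᵢ/Kᵢ = 2.136 > 1, so g(0) = 0.137 > 0 and g(1) = -1.136 < 0.
Newton–Raphson from ψ = 0.36:
  ψ = 0.360: g = -0.2172, g' = -0.815 → ψ = 0.093
  ψ = 0.093: g = 0.0204, g' = -1.085 → ψ = 0.112
  ψ = 0.112: g = 0.0005, g' = -1.038 → ψ = 0.113
Converged at ψ = 0.113.
Compositions from xᵢ = zᵢ/(1+ψ(Kᵢ−1)), yᵢ = Kᵢxᵢ:
  A: x = 0.125, y = 0.457
  B: x = 0.254, y = 0.349
  C: x = 0.326, y = 0.121
  D: x = 0.295, y = 0.074

y_B = 0.349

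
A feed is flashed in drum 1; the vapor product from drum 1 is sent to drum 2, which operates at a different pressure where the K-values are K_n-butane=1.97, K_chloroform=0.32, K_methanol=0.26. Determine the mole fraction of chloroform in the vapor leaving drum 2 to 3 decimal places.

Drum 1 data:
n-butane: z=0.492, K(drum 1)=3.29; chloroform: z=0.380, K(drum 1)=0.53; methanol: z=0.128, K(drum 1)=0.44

y_chloroform (drum 2) = 0.141

Drum 1:
Let ψ₁ = V/F and solve Σ zᵢ(Kᵢ−1)/(1+ψ₁(Kᵢ−1)) = 0.
Check two-phase: ΣzᵢKᵢ = 1.876 > 1 and Σzᵢ/Kᵢ = 1.157 > 1, so g(0) = 0.876 > 0 and g(1) = -0.157 < 0.
Newton–Raphson from ψ₁ = 0.46:
  ψ₁ = 0.460: g = 0.2243, g' = -0.821 → ψ₁ = 0.733
  ψ₁ = 0.733: g = 0.0265, g' = -0.670 → ψ₁ = 0.773
Converged at ψ₁ = 0.773.
Drum-1 compositions:
  n-butane: x = 0.178, y = 0.584
  chloroform: x = 0.597, y = 0.316
  methanol: x = 0.226, y = 0.099
Drum-2 feed = drum-1 vapor: z₂ = (0.5845, 0.3163, 0.0993).
Drum 2:
Material balance + equilibrium reduce to Σ zᵢ(Kᵢ−1)/(1+ψ₂(Kᵢ−1)) = 0.
g(0) = ΣzᵢKᵢ − 1 = 0.278 and g(1) = 1 − Σzᵢ/Kᵢ = -0.667, so a root lies in (0, 1).
Newton iteration, ψ₂⁰ = 0.5:
  ψ₂ = 0.500: g = -0.0607, g' = -0.722 → ψ₂ = 0.416
  ψ₂ = 0.416: g = -0.0021, g' = -0.677 → ψ₂ = 0.413
Converged at ψ₂ = 0.413.
  n-butane: x = 0.417, y = 0.822
  chloroform: x = 0.440, y = 0.141
  methanol: x = 0.143, y = 0.037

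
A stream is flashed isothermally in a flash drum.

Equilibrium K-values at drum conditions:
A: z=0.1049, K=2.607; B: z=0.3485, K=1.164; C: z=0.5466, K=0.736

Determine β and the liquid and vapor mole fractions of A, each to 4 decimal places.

β = 0.3680, x_A = 0.0659, y_A = 0.1718

Let β = V/F and solve Σ zᵢ(Kᵢ−1)/(1+β(Kᵢ−1)) = 0.
Check two-phase: ΣzᵢKᵢ = 1.0814 > 1 and Σzᵢ/Kᵢ = 1.0823 > 1, so g(0) = 0.0814 > 0 and g(1) = -0.0823 < 0.
Newton iteration, β⁰ = 0.4:
  β = 0.4000: g = -0.00509, g' = -0.1563 → β = 0.3674
  β = 0.3674: g = 0.00009, g' = -0.1622 → β = 0.3680
Converged at β = 0.3680.
Compositions from xᵢ = zᵢ/(1+β(Kᵢ−1)), yᵢ = Kᵢxᵢ:
  A: x = 0.0659, y = 0.1718
  B: x = 0.3287, y = 0.3826
  C: x = 0.6054, y = 0.4456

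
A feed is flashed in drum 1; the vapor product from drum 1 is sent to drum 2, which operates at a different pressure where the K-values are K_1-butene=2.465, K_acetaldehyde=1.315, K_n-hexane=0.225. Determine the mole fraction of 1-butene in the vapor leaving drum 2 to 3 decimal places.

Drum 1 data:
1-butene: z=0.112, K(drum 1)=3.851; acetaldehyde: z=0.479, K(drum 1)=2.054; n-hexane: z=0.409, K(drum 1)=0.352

Drum 1:
Let ψ₁ = V/F and solve Σ zᵢ(Kᵢ−1)/(1+ψ₁(Kᵢ−1)) = 0.
g(0) = ΣzᵢKᵢ − 1 = 0.559 and g(1) = 1 − Σzᵢ/Kᵢ = -0.424, so a root lies in (0, 1).
Newton iteration, ψ₁⁰ = 0.5:
  ψ₁ = 0.500: g = 0.0702, g' = -0.759 → ψ₁ = 0.593
  ψ₁ = 0.593: g = -0.0007, g' = -0.780 → ψ₁ = 0.592
Converged at ψ₁ = 0.592.
Drum-1 compositions:
  1-butene: x = 0.042, y = 0.161
  acetaldehyde: x = 0.295, y = 0.606
  n-hexane: x = 0.663, y = 0.233
Drum-2 feed = drum-1 vapor: z₂ = (0.1605, 0.6060, 0.2335).
Drum 2:
Material balance + equilibrium reduce to Σ zᵢ(Kᵢ−1)/(1+ψ₂(Kᵢ−1)) = 0.
Feasibility: ΣzᵢKᵢ = 1.245, Σzᵢ/Kᵢ = 1.564 — both > 1, two phases present.
Iterate (Newton) starting at ψ₂ = 0.35:
  ψ₂ = 0.350: g = 0.0791, g' = -0.463 → ψ₂ = 0.521
  ψ₂ = 0.521: g = -0.0060, g' = -0.549 → ψ₂ = 0.510
Converged at ψ₂ = 0.510.
  1-butene: x = 0.092, y = 0.227
  acetaldehyde: x = 0.522, y = 0.687
  n-hexane: x = 0.386, y = 0.087

y_1-butene (drum 2) = 0.227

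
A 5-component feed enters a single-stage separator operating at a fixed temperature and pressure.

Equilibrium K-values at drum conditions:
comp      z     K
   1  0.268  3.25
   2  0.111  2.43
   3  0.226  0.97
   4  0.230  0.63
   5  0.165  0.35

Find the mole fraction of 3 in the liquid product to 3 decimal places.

Material balance + equilibrium reduce to Σ zᵢ(Kᵢ−1)/(1+β(Kᵢ−1)) = 0.
g(0) = ΣzᵢKᵢ − 1 = 0.563 and g(1) = 1 − Σzᵢ/Kᵢ = -0.198, so a root lies in (0, 1).
Iterate (Newton) starting at β = 0.56:
  β = 0.560: g = 0.0721, g' = -0.558 → β = 0.689
  β = 0.689: g = 0.0009, g' = -0.552 → β = 0.691
Converged at β = 0.691.
Compositions from xᵢ = zᵢ/(1+β(Kᵢ−1)), yᵢ = Kᵢxᵢ:
  1: x = 0.105, y = 0.341
  2: x = 0.056, y = 0.136
  3: x = 0.231, y = 0.224
  4: x = 0.309, y = 0.195
  5: x = 0.299, y = 0.105

x_3 = 0.231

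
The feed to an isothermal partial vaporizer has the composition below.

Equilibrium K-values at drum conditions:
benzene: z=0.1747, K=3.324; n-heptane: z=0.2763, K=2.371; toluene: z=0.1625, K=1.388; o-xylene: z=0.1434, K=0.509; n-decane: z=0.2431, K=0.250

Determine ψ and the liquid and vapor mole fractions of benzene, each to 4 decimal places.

ψ = 0.5968, x_benzene = 0.0732, y_benzene = 0.2433

Newton iteration, ψ⁰ = 0.5:
  ψ = 0.5000: g = 0.08030, g' = -0.8126 → ψ = 0.5988
  ψ = 0.5988: g = -0.00175, g' = -0.8576 → ψ = 0.5968
Converged at ψ = 0.5968.
Compositions from xᵢ = zᵢ/(1+ψ(Kᵢ−1)), yᵢ = Kᵢxᵢ:
  benzene: x = 0.0732, y = 0.2433
  n-heptane: x = 0.1520, y = 0.3603
  toluene: x = 0.1319, y = 0.1831
  o-xylene: x = 0.2028, y = 0.1032
  n-decane: x = 0.4401, y = 0.1100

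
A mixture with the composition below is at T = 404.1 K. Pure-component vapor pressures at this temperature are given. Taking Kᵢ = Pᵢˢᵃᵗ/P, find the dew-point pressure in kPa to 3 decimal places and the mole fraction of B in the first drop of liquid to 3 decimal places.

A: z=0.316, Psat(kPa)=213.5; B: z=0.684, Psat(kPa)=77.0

Pdew = 96.495 kPa, x_B = 0.857

At the dew point ψ → 1, so Σzᵢ/Kᵢ = 1 with Kᵢ = Pᵢˢᵃᵗ/P ⇒ 1/P = Σzᵢ/Pᵢˢᵃᵗ.
1/P = 0.316/213.5 + 0.684/77.0 = 0.010363 ⇒ P = 96.495 kPa
xᵢ = zᵢP/Pᵢˢᵃᵗ ⇒ x_B = 0.684·96.495/77.0 = 0.857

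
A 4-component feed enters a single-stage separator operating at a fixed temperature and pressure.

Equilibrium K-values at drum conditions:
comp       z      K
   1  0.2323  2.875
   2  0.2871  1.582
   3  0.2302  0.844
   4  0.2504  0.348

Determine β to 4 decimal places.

Let β = V/F and solve Σ zᵢ(Kᵢ−1)/(1+β(Kᵢ−1)) = 0.
Check two-phase: ΣzᵢKᵢ = 1.4035 > 1 and Σzᵢ/Kᵢ = 1.2546 > 1, so g(0) = 0.4035 > 0 and g(1) = -0.2546 < 0.
Newton–Raphson from β = 0.5:
  β = 0.5000: g = 0.07306, g' = -0.5168 → β = 0.6414
  β = 0.6414: g = -0.00107, g' = -0.5413 → β = 0.6394
Converged at β = 0.6394.

β = 0.6394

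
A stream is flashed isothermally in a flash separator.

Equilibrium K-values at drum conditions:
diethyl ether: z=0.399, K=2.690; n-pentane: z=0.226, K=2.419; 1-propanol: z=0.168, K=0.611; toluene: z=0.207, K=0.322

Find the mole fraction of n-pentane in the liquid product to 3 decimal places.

Rachford–Rice: g(β) = Σ zᵢ(Kᵢ−1)/(1+β(Kᵢ−1)) = 0.
Feasibility: ΣzᵢKᵢ = 1.789, Σzᵢ/Kᵢ = 1.160 — both > 1, two phases present.
Newton iteration, β⁰ = 0.5:
  β = 0.500: g = 0.2596, g' = -0.747 → β = 0.847
  β = 0.847: g = -0.0044, g' = -0.869 → β = 0.842
Converged at β = 0.842.
Compositions from xᵢ = zᵢ/(1+β(Kᵢ−1)), yᵢ = Kᵢxᵢ:
  diethyl ether: x = 0.165, y = 0.443
  n-pentane: x = 0.103, y = 0.249
  1-propanol: x = 0.250, y = 0.153
  toluene: x = 0.483, y = 0.155

x_n-pentane = 0.103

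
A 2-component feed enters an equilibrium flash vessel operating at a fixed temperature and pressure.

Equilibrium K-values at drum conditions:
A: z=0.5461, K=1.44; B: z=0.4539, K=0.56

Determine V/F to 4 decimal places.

V/F = 0.2095

Binary case is linear: z₁(K₁−1)(1+V/F(K₂−1)) + z₂(K₂−1)(1+V/F(K₁−1)) = 0
⇒ V/F = [z₁(K₁−1)+z₂(K₂−1)] / [−(K₁−1)(K₂−1)] = 0.04057/0.19360 = 0.2095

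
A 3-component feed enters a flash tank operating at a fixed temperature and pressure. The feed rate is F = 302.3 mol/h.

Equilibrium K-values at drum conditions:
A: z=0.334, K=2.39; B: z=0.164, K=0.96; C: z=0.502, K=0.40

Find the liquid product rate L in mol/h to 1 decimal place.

L = 234.9 mol/h

Material balance + equilibrium reduce to Σ zᵢ(Kᵢ−1)/(1+ψ(Kᵢ−1)) = 0.
g(0) = ΣzᵢKᵢ − 1 = 0.157 and g(1) = 1 − Σzᵢ/Kᵢ = -0.566, so a root lies in (0, 1).
Newton–Raphson from ψ = 0.5:
  ψ = 0.500: g = -0.1631, g' = -0.594 → ψ = 0.225
  ψ = 0.225: g = -0.0014, g' = -0.616 → ψ = 0.223
Converged at ψ = 0.223.
Then V = ψ·F = 0.2231·302.3 = 67.4 mol/h and L = F − V = 234.9 mol/h.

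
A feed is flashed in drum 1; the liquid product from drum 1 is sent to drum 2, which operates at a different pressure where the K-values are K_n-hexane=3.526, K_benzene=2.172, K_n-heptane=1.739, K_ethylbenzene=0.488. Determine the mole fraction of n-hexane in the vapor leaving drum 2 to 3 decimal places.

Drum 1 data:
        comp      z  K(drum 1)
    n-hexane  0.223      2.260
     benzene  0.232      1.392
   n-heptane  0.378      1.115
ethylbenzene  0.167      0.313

Drum 1:
Iterate (Newton) starting at ψ₁ = 0.69:
  ψ₁ = 0.690: g = 0.0440, g' = -0.413 → ψ₁ = 0.797
  ψ₁ = 0.797: g = -0.0041, g' = -0.498 → ψ₁ = 0.788
Converged at ψ₁ = 0.788.
Drum-1 compositions:
  n-hexane: x = 0.112, y = 0.253
  benzene: x = 0.177, y = 0.247
  n-heptane: x = 0.347, y = 0.386
  ethylbenzene: x = 0.364, y = 0.114
Drum-2 feed = drum-1 liquid: z₂ = (0.1119, 0.1772, 0.3466, 0.3643).
Drum 2:
Let ψ₂ = V/F and solve Σ zᵢ(Kᵢ−1)/(1+ψ₂(Kᵢ−1)) = 0.
Check two-phase: ΣzᵢKᵢ = 1.560 > 1 and Σzᵢ/Kᵢ = 1.059 > 1, so g(0) = 0.560 > 0 and g(1) = -0.059 < 0.
Newton iteration, ψ₂⁰ = 0.34:
  ψ₂ = 0.340: g = 0.2794, g' = -0.592 → ψ₂ = 0.812
  ψ₂ = 0.812: g = 0.0399, g' = -0.494 → ψ₂ = 0.893
  ψ₂ = 0.893: g = -0.0009, g' = -0.518 → ψ₂ = 0.891
Converged at ψ₂ = 0.891.
  n-hexane: x = 0.034, y = 0.121
  benzene: x = 0.087, y = 0.188
  n-heptane: x = 0.209, y = 0.363
  ethylbenzene: x = 0.670, y = 0.327

y_n-hexane (drum 2) = 0.121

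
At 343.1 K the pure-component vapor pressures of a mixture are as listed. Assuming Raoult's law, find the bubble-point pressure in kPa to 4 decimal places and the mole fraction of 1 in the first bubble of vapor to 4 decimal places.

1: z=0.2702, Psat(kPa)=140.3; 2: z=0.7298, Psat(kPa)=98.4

Pbub = 109.7214 kPa, y_1 = 0.3455

At the bubble point ψ → 0, so ΣzᵢKᵢ = 1 with Kᵢ = Pᵢˢᵃᵗ/P ⇒ P = ΣzᵢPᵢˢᵃᵗ.
P = 0.2702·140.3 + 0.7298·98.4 = 109.7214 kPa
yᵢ = zᵢPᵢˢᵃᵗ/P ⇒ y_1 = 0.2702·140.3/109.7214 = 0.3455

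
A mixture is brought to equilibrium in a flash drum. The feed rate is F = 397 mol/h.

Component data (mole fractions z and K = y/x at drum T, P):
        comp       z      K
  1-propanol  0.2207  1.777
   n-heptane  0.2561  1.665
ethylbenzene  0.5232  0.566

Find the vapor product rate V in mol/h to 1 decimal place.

V = 146.0 mol/h

Let β = V/F and solve Σ zᵢ(Kᵢ−1)/(1+β(Kᵢ−1)) = 0.
Check two-phase: ΣzᵢKᵢ = 1.1147 > 1 and Σzᵢ/Kᵢ = 1.2024 > 1, so g(0) = 0.1147 > 0 and g(1) = -0.2024 < 0.
Iterate (Newton) starting at β = 0.36:
  β = 0.3600: g = 0.00230, g' = -0.2935 → β = 0.3678
Converged at β = 0.3678.
Then V = β·F = 0.3678·397 = 146.0 mol/h and L = F − V = 251.0 mol/h.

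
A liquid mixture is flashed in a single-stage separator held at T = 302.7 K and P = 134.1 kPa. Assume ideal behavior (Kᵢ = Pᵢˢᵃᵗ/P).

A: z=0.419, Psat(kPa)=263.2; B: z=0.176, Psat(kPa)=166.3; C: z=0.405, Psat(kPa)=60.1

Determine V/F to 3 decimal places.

Raoult's law: Kᵢ = Pᵢˢᵃᵗ/P = Pᵢˢᵃᵗ/134.1.
  K_A = 263.2/134.1 = 1.96271, K_B = 166.3/134.1 = 1.24012, K_C = 60.1/134.1 = 0.44817
Iterate (Newton) starting at V/F = 0.36:
  V/F = 0.360: g = 0.0596, g' = -0.415 → V/F = 0.504
  V/F = 0.504: g = -0.0001, g' = -0.421 → V/F = 0.503
Converged at V/F = 0.503.

V/F = 0.503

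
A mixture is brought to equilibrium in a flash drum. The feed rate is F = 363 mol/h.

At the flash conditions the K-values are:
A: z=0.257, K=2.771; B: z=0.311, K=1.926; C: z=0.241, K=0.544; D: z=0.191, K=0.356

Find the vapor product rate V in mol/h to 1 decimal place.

Material balance + equilibrium reduce to Σ zᵢ(Kᵢ−1)/(1+V/F(Kᵢ−1)) = 0.
Check two-phase: ΣzᵢKᵢ = 1.510 > 1 and Σzᵢ/Kᵢ = 1.234 > 1, so g(0) = 0.510 > 0 and g(1) = -0.234 < 0.
Newton iteration, V/F⁰ = 0.64:
  V/F = 0.640: g = 0.0297, g' = -0.611 → V/F = 0.689
  V/F = 0.689: g = -0.0003, g' = -0.625 → V/F = 0.688
Converged at V/F = 0.688.
Then V = V/F·F = 0.6881·363 = 249.8 mol/h and L = F − V = 113.2 mol/h.

V = 249.8 mol/h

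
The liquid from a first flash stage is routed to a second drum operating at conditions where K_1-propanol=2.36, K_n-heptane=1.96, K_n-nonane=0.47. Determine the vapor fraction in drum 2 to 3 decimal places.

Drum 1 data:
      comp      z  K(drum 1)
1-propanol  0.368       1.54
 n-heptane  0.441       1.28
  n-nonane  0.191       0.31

Drum 1:
Let ψ₁ = V/F and solve Σ zᵢ(Kᵢ−1)/(1+ψ₁(Kᵢ−1)) = 0.
Feasibility: ΣzᵢKᵢ = 1.190, Σzᵢ/Kᵢ = 1.200 — both > 1, two phases present.
Newton iteration, ψ₁⁰ = 0.64:
  ψ₁ = 0.640: g = 0.0164, g' = -0.376 → ψ₁ = 0.684
  ψ₁ = 0.684: g = -0.0007, g' = -0.407 → ψ₁ = 0.682
Converged at ψ₁ = 0.682.
Drum-1 compositions:
  1-propanol: x = 0.269, y = 0.414
  n-heptane: x = 0.370, y = 0.474
  n-nonane: x = 0.361, y = 0.112
Drum-2 feed = drum-1 liquid: z₂ = (0.2690, 0.3703, 0.3608).
Drum 2:
Let ψ₂ = V/F and solve Σ zᵢ(Kᵢ−1)/(1+ψ₂(Kᵢ−1)) = 0.
Check two-phase: ΣzᵢKᵢ = 1.530 > 1 and Σzᵢ/Kᵢ = 1.070 > 1, so g(0) = 0.530 > 0 and g(1) = -0.070 < 0.
Newton–Raphson from ψ₂ = 0.68:
  ψ₂ = 0.680: g = 0.1062, g' = -0.507 → ψ₂ = 0.889
  ψ₂ = 0.889: g = -0.0044, g' = -0.564 → ψ₂ = 0.882
Converged at ψ₂ = 0.882.
  1-propanol: x = 0.122, y = 0.289
  n-heptane: x = 0.201, y = 0.393
  n-nonane: x = 0.677, y = 0.318

V/F (drum 2) = 0.882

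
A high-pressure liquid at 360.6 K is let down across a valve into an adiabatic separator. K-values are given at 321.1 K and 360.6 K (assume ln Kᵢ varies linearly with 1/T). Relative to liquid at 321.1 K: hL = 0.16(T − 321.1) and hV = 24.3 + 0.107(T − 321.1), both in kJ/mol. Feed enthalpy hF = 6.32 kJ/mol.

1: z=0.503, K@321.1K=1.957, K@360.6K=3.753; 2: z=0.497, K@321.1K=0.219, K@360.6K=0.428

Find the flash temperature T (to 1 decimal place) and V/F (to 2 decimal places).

T = 326.2 K, V/F = 0.23

Adiabatic flash: solve Rachford–Rice at each trial T, then check hF = ψ·hV(T) + (1−ψ)·hL(T).
  T = 321.1 K: K = (1.957, 0.219), RR gives ψ = 0.125, H_out = 3.031 kJ/mol
  T = 360.6 K: K = (3.753, 0.428), RR gives ψ = 0.699, H_out = 21.839 kJ/mol
  T = 340.9 K: K = (2.764, 0.312), RR gives ψ = 0.450, H_out = 13.626 kJ/mol
  T = 331.0 K: K = (2.338, 0.263), RR gives ψ = 0.311, H_out = 8.977 kJ/mol
  T = 326.1 K: K = (2.144, 0.241), RR gives ψ = 0.228, H_out = 6.274 kJ/mol
  T = 328.6 K: K = (2.241, 0.252), RR gives ψ = 0.272, H_out = 7.700 kJ/mol
  T = 327.4 K: K = (2.194, 0.246), RR gives ψ = 0.251, H_out = 7.029 kJ/mol
Linear interpolation between T = 326.1 (H_out = 6.274) and T = 327.4 (H_out = 7.029) on hF = 6.32 gives T ≈ 326.2 K, at which ψ = 0.23.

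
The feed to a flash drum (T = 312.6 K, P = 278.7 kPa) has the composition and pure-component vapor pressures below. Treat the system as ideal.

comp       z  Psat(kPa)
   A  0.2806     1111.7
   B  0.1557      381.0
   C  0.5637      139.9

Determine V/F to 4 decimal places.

Raoult's law: Kᵢ = Pᵢˢᵃᵗ/P = Pᵢˢᵃᵗ/278.7.
  K_A = 1111.7/278.7 = 3.988877, K_B = 381.0/278.7 = 1.367061, K_C = 139.9/278.7 = 0.501973
Rachford–Rice: g(V/F) = Σ zᵢ(Kᵢ−1)/(1+V/F(Kᵢ−1)) = 0.
g(0) = ΣzᵢKᵢ − 1 = 0.6151 and g(1) = 1 − Σzᵢ/Kᵢ = -0.3072, so a root lies in (0, 1).
Iterate (Newton) starting at V/F = 0.5:
  V/F = 0.5000: g = 0.01068, g' = -0.6657 → V/F = 0.5160
  V/F = 0.5160: g = 0.00008, g' = -0.6559 → V/F = 0.5162
Converged at V/F = 0.5162.

V/F = 0.5162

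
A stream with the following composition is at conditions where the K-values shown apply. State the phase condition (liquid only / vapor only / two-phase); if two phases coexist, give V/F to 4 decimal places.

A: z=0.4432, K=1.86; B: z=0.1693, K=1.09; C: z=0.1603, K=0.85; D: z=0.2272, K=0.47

two-phase, V/F = 0.8116

ΣzᵢKᵢ = 1.2519; Σzᵢ/Kᵢ = 1.0656.
Both exceed 1, so a two-phase solution exists.
Material balance + equilibrium reduce to Σ zᵢ(Kᵢ−1)/(1+ψ(Kᵢ−1)) = 0.
Newton iteration, ψ⁰ = 0.5:
  ψ = 0.5000: g = 0.09129, g' = -0.2839 → ψ = 0.8216
  ψ = 0.8216: g = -0.00318, g' = -0.3187 → ψ = 0.8116
Converged at ψ = 0.8116.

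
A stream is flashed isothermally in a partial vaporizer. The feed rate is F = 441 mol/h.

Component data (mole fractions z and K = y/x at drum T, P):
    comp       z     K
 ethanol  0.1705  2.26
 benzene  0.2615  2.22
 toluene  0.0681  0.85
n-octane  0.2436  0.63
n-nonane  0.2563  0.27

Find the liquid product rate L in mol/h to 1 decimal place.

L = 281.6 mol/h

Let ψ = V/F and solve Σ zᵢ(Kᵢ−1)/(1+ψ(Kᵢ−1)) = 0.
Check two-phase: ΣzᵢKᵢ = 1.2464 > 1 and Σzᵢ/Kᵢ = 1.6093 > 1, so g(0) = 0.2464 > 0 and g(1) = -0.6093 < 0.
Iterate (Newton) starting at ψ = 0.39:
  ψ = 0.3900: g = -0.01753, g' = -0.6146 → ψ = 0.3615
  ψ = 0.3615: g = -0.00002, g' = -0.6134 → ψ = 0.3614
Converged at ψ = 0.3614.
Then V = ψ·F = 0.3614·441 = 159.4 mol/h and L = F − V = 281.6 mol/h.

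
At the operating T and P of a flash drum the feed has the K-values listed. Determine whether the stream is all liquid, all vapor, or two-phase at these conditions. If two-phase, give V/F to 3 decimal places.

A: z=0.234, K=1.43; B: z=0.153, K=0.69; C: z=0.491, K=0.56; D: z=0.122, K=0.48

ΣzᵢKᵢ = 0.774; Σzᵢ/Kᵢ = 1.516.
Since ΣzᵢKᵢ < 1 the mixture is below its bubble point — single liquid phase.

all liquid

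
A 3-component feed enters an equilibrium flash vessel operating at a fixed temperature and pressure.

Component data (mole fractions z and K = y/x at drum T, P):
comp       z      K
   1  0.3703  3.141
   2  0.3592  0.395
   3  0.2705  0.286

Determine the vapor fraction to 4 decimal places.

Let ψ = V/F and solve Σ zᵢ(Kᵢ−1)/(1+ψ(Kᵢ−1)) = 0.
Feasibility: ΣzᵢKᵢ = 1.3824, Σzᵢ/Kᵢ = 1.9731 — both > 1, two phases present.
Newton iteration, ψ⁰ = 0.34:
  ψ = 0.3400: g = -0.06983, g' = -1.0174 → ψ = 0.2714
  ψ = 0.2714: g = 0.00191, g' = -1.0794 → ψ = 0.2731
Converged at ψ = 0.2731.

ψ = 0.2731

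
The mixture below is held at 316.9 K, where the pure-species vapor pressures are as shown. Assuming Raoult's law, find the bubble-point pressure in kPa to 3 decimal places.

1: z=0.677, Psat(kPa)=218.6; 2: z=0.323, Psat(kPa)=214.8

At the bubble point ψ → 0, so ΣzᵢKᵢ = 1 with Kᵢ = Pᵢˢᵃᵗ/P ⇒ P = ΣzᵢPᵢˢᵃᵗ.
P = 0.677·218.6 + 0.323·214.8 = 217.373 kPa

Pbub = 217.373 kPa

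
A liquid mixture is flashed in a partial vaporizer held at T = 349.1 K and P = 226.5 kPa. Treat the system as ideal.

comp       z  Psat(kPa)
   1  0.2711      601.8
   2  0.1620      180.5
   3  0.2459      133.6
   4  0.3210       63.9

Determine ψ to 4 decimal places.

ψ = 0.0979

Raoult's law: Kᵢ = Pᵢˢᵃᵗ/P = Pᵢˢᵃᵗ/226.5.
  K_1 = 601.8/226.5 = 2.656954, K_2 = 180.5/226.5 = 0.796909, K_3 = 133.6/226.5 = 0.589845, K_4 = 63.9/226.5 = 0.282119
Newton–Raphson from ψ = 0.65:
  ψ = 0.6500: g = -0.39119, g' = -0.8398 → ψ = 0.1842
  ψ = 0.1842: g = -0.06466, g' = -0.7122 → ψ = 0.0934
  ψ = 0.0934: g = 0.00359, g' = -0.7999 → ψ = 0.0979
Converged at ψ = 0.0979.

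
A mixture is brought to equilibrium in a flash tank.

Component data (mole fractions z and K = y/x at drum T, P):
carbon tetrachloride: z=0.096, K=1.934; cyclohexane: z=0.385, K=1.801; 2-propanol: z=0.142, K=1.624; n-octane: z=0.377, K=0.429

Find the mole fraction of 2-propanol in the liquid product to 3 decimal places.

x_2-propanol = 0.103

Rachford–Rice: g(ψ) = Σ zᵢ(Kᵢ−1)/(1+ψ(Kᵢ−1)) = 0.
g(0) = ΣzᵢKᵢ − 1 = 0.271 and g(1) = 1 − Σzᵢ/Kᵢ = -0.230, so a root lies in (0, 1).
Newton–Raphson from ψ = 0.5:
  ψ = 0.500: g = 0.0476, g' = -0.438 → ψ = 0.609
  ψ = 0.609: g = -0.0012, g' = -0.463 → ψ = 0.606
Converged at ψ = 0.606.
Compositions from xᵢ = zᵢ/(1+ψ(Kᵢ−1)), yᵢ = Kᵢxᵢ:
  carbon tetrachloride: x = 0.061, y = 0.119
  cyclohexane: x = 0.259, y = 0.467
  2-propanol: x = 0.103, y = 0.167
  n-octane: x = 0.576, y = 0.247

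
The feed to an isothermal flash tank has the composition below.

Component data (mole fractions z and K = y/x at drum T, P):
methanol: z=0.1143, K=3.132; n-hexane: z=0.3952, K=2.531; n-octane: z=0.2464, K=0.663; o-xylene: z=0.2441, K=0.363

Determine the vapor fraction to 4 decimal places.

Let ψ = V/F and solve Σ zᵢ(Kᵢ−1)/(1+ψ(Kᵢ−1)) = 0.
Feasibility: ΣzᵢKᵢ = 1.6102, Σzᵢ/Kᵢ = 1.2367 — both > 1, two phases present.
Newton iteration, ψ⁰ = 0.5:
  ψ = 0.5000: g = 0.13263, g' = -0.6726 → ψ = 0.6972
  ψ = 0.6972: g = 0.00242, g' = -0.6691 → ψ = 0.7008
Converged at ψ = 0.7008.

ψ = 0.7008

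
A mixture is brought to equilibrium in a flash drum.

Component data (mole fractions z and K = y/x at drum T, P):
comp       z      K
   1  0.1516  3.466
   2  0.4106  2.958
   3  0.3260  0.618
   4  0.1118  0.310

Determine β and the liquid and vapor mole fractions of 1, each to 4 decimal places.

β = 0.9176, x_1 = 0.0465, y_1 = 0.1610

Rachford–Rice: g(β) = Σ zᵢ(Kᵢ−1)/(1+β(Kᵢ−1)) = 0.
Feasibility: ΣzᵢKᵢ = 1.9761, Σzᵢ/Kᵢ = 1.0707 — both > 1, two phases present.
Newton–Raphson from β = 0.63:
  β = 0.6300: g = 0.20588, g' = -0.7060 → β = 0.9216
  β = 0.9216: g = -0.00319, g' = -0.8011 → β = 0.9176
Converged at β = 0.9176.
Compositions from xᵢ = zᵢ/(1+β(Kᵢ−1)), yᵢ = Kᵢxᵢ:
  1: x = 0.0465, y = 0.1610
  2: x = 0.1468, y = 0.4343
  3: x = 0.5020, y = 0.3102
  4: x = 0.3048, y = 0.0945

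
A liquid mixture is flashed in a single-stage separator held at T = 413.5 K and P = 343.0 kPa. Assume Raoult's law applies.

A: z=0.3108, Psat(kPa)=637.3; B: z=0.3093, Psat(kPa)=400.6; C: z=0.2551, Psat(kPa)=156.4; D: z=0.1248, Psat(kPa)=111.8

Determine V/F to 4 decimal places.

V/F = 0.2720

Raoult's law: Kᵢ = Pᵢˢᵃᵗ/P = Pᵢˢᵃᵗ/343.0.
  K_A = 637.3/343.0 = 1.858017, K_B = 400.6/343.0 = 1.167930, K_C = 156.4/343.0 = 0.455977, K_D = 111.8/343.0 = 0.325948
Material balance + equilibrium reduce to Σ zᵢ(Kᵢ−1)/(1+V/F(Kᵢ−1)) = 0.
Check two-phase: ΣzᵢKᵢ = 1.0957 > 1 and Σzᵢ/Kᵢ = 1.3744 > 1, so g(0) = 0.0957 > 0 and g(1) = -0.3744 < 0.
Iterate (Newton) starting at V/F = 0.5:
  V/F = 0.5000: g = -0.08299, g' = -0.3909 → V/F = 0.2877
  V/F = 0.2877: g = -0.00547, g' = -0.3485 → V/F = 0.2720
Converged at V/F = 0.2720.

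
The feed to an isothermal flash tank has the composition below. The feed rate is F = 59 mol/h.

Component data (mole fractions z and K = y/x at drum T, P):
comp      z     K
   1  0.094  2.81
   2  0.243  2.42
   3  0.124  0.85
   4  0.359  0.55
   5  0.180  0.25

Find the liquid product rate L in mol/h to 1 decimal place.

Newton–Raphson from β = 0.5:
  β = 0.500: g = -0.1535, g' = -0.636 → β = 0.259
  β = 0.259: g = -0.0014, g' = -0.657 → β = 0.256
Converged at β = 0.256.
Then V = β·F = 0.2565·59 = 15.1 mol/h and L = F − V = 43.9 mol/h.

L = 43.9 mol/h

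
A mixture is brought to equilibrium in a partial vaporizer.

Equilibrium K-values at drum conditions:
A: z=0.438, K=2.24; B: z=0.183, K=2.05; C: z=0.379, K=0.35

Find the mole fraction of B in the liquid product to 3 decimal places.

Newton iteration, ψ⁰ = 0.53:
  ψ = 0.530: g = 0.0754, g' = -0.701 → ψ = 0.637
  ψ = 0.637: g = -0.0022, g' = -0.749 → ψ = 0.635
Converged at ψ = 0.635.
Compositions from xᵢ = zᵢ/(1+ψ(Kᵢ−1)), yᵢ = Kᵢxᵢ:
  A: x = 0.245, y = 0.549
  B: x = 0.110, y = 0.225
  C: x = 0.645, y = 0.226

x_B = 0.110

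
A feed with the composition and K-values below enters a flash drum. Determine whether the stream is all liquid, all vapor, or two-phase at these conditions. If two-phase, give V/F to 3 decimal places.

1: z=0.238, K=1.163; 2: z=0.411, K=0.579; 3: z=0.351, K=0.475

all liquid

ΣzᵢKᵢ = 0.681; Σzᵢ/Kᵢ = 1.653.
Since ΣzᵢKᵢ < 1 the mixture is below its bubble point — single liquid phase.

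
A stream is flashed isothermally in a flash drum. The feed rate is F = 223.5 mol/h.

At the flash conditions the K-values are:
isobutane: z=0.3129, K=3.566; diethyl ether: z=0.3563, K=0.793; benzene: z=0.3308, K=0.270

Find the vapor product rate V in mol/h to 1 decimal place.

V = 83.0 mol/h

Material balance + equilibrium reduce to Σ zᵢ(Kᵢ−1)/(1+ψ(Kᵢ−1)) = 0.
Feasibility: ΣzᵢKᵢ = 1.4877, Σzᵢ/Kᵢ = 1.7622 — both > 1, two phases present.
Newton–Raphson from ψ = 0.42:
  ψ = 0.4200: g = -0.04260, g' = -0.8622 → ψ = 0.3706
  ψ = 0.3706: g = 0.00063, g' = -0.8905 → ψ = 0.3713
Converged at ψ = 0.3713.
Then V = ψ·F = 0.3713·223.5 = 83.0 mol/h and L = F − V = 140.5 mol/h.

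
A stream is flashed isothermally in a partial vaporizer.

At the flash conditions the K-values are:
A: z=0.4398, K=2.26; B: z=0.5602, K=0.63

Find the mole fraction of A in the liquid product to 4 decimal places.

x_A = 0.2270

Material balance + equilibrium reduce to Σ zᵢ(Kᵢ−1)/(1+ψ(Kᵢ−1)) = 0.
Feasibility: ΣzᵢKᵢ = 1.3469, Σzᵢ/Kᵢ = 1.0838 — both > 1, two phases present.
Iterate (Newton) starting at ψ = 0.56:
  ψ = 0.5600: g = 0.06345, g' = -0.3620 → ψ = 0.7353
  ψ = 0.7353: g = 0.00292, g' = -0.3329 → ψ = 0.7440
Converged at ψ = 0.7440.
Compositions from xᵢ = zᵢ/(1+ψ(Kᵢ−1)), yᵢ = Kᵢxᵢ:
  A: x = 0.2270, y = 0.5130
  B: x = 0.7730, y = 0.4870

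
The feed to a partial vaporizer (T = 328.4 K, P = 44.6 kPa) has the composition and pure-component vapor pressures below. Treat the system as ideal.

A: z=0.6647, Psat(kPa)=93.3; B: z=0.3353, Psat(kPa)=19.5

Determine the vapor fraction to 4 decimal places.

Raoult's law: Kᵢ = Pᵢˢᵃᵗ/P = Pᵢˢᵃᵗ/44.6.
  K_A = 93.3/44.6 = 2.091928, K_B = 19.5/44.6 = 0.437220
Rachford–Rice: g(ψ) = Σ zᵢ(Kᵢ−1)/(1+ψ(Kᵢ−1)) = 0.
Check two-phase: ΣzᵢKᵢ = 1.5371 > 1 and Σzᵢ/Kᵢ = 1.0846 > 1, so g(0) = 0.5371 > 0 and g(1) = -0.0846 < 0.
Binary case is linear: z₁(K₁−1)(1+ψ(K₂−1)) + z₂(K₂−1)(1+ψ(K₁−1)) = 0
⇒ ψ = [z₁(K₁−1)+z₂(K₂−1)] / [−(K₁−1)(K₂−1)] = 0.53710/0.61452 = 0.8740

ψ = 0.8740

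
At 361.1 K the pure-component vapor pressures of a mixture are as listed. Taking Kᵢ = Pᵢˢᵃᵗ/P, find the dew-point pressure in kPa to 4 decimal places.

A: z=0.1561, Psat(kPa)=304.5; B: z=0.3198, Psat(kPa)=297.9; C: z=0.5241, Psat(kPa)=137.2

At the dew point ψ → 1, so Σzᵢ/Kᵢ = 1 with Kᵢ = Pᵢˢᵃᵗ/P ⇒ 1/P = Σzᵢ/Pᵢˢᵃᵗ.
1/P = 0.1561/304.5 + 0.3198/297.9 + 0.5241/137.2 = 0.0054061 ⇒ P = 184.9752 kPa

Pdew = 184.9752 kPa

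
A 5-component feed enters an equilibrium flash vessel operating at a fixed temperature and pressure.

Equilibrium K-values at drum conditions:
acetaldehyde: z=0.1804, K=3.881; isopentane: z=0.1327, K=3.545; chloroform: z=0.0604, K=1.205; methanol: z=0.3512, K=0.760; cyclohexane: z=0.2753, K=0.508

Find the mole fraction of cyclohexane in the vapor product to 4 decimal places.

Rachford–Rice: g(ψ) = Σ zᵢ(Kᵢ−1)/(1+ψ(Kᵢ−1)) = 0.
Feasibility: ΣzᵢKᵢ = 1.6501, Σzᵢ/Kᵢ = 1.1381 — both > 1, two phases present.
Newton iteration, ψ⁰ = 0.5:
  ψ = 0.5000: g = 0.09738, g' = -0.5633 → ψ = 0.6729
  ψ = 0.6729: g = 0.00925, g' = -0.4699 → ψ = 0.6926
  ψ = 0.6926: g = 0.00006, g' = -0.4639 → ψ = 0.6927
Converged at ψ = 0.6927.
Compositions from xᵢ = zᵢ/(1+ψ(Kᵢ−1)), yᵢ = Kᵢxᵢ:
  acetaldehyde: x = 0.0602, y = 0.2337
  isopentane: x = 0.0480, y = 0.1703
  chloroform: x = 0.0529, y = 0.0637
  methanol: x = 0.4212, y = 0.3201
  cyclohexane: x = 0.4176, y = 0.2122

y_cyclohexane = 0.2122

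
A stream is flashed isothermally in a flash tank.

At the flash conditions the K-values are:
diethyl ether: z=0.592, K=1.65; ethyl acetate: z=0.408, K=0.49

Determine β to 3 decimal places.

β = 0.533

Binary case is linear: z₁(K₁−1)(1+β(K₂−1)) + z₂(K₂−1)(1+β(K₁−1)) = 0
⇒ β = [z₁(K₁−1)+z₂(K₂−1)] / [−(K₁−1)(K₂−1)] = 0.1767/0.3315 = 0.533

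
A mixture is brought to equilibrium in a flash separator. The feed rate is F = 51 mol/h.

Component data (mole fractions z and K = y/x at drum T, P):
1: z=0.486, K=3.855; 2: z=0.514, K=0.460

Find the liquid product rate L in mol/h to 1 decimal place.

L = 14.3 mol/h

Let ψ = V/F and solve Σ zᵢ(Kᵢ−1)/(1+ψ(Kᵢ−1)) = 0.
g(0) = ΣzᵢKᵢ − 1 = 1.110 and g(1) = 1 − Σzᵢ/Kᵢ = -0.243, so a root lies in (0, 1).
Binary case is linear: z₁(K₁−1)(1+ψ(K₂−1)) + z₂(K₂−1)(1+ψ(K₁−1)) = 0
⇒ ψ = [z₁(K₁−1)+z₂(K₂−1)] / [−(K₁−1)(K₂−1)] = 1.1100/1.5417 = 0.720
Then V = ψ·F = 0.7200·51 = 36.7 mol/h and L = F − V = 14.3 mol/h.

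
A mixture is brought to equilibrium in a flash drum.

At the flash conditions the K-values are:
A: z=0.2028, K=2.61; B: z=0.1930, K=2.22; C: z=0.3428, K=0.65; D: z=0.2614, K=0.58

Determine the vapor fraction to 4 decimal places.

Material balance + equilibrium reduce to Σ zᵢ(Kᵢ−1)/(1+ψ(Kᵢ−1)) = 0.
Feasibility: ΣzᵢKᵢ = 1.3322, Σzᵢ/Kᵢ = 1.1427 — both > 1, two phases present.
Iterate (Newton) starting at ψ = 0.4:
  ψ = 0.4000: g = 0.08538, g' = -0.4476 → ψ = 0.5907
  ψ = 0.5907: g = 0.00692, g' = -0.3834 → ψ = 0.6088
  ψ = 0.6088: g = 0.00003, g' = -0.3797 → ψ = 0.6089
Converged at ψ = 0.6089.

ψ = 0.6089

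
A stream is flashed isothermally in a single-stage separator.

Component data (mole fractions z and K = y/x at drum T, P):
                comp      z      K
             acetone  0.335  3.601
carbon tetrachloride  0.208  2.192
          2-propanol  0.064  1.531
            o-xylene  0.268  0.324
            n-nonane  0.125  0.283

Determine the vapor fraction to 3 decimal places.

ψ = 0.648

Material balance + equilibrium reduce to Σ zᵢ(Kᵢ−1)/(1+ψ(Kᵢ−1)) = 0.
Check two-phase: ΣzᵢKᵢ = 1.882 > 1 and Σzᵢ/Kᵢ = 1.499 > 1, so g(0) = 0.882 > 0 and g(1) = -0.499 < 0.
Newton–Raphson from ψ = 0.35:
  ψ = 0.350: g = 0.3027, g' = -1.106 → ψ = 0.624
  ψ = 0.624: g = 0.0245, g' = -1.013 → ψ = 0.648
Converged at ψ = 0.648.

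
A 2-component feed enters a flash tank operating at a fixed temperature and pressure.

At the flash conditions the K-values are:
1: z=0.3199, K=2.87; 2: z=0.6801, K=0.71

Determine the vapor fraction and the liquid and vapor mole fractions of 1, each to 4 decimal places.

Rachford–Rice: g(ψ) = Σ zᵢ(Kᵢ−1)/(1+ψ(Kᵢ−1)) = 0.
Check two-phase: ΣzᵢKᵢ = 1.4010 > 1 and Σzᵢ/Kᵢ = 1.0694 > 1, so g(0) = 0.4010 > 0 and g(1) = -0.0694 < 0.
Binary case is linear: z₁(K₁−1)(1+ψ(K₂−1)) + z₂(K₂−1)(1+ψ(K₁−1)) = 0
⇒ ψ = [z₁(K₁−1)+z₂(K₂−1)] / [−(K₁−1)(K₂−1)] = 0.40098/0.54230 = 0.7394
Compositions from xᵢ = zᵢ/(1+ψ(Kᵢ−1)), yᵢ = Kᵢxᵢ:
  1: x = 0.1343, y = 0.3853
  2: x = 0.8657, y = 0.6147

ψ = 0.7394, x_1 = 0.1343, y_1 = 0.3853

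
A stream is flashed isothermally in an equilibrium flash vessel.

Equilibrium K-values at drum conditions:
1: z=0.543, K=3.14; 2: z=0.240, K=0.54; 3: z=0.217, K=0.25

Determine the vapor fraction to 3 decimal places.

ψ = 0.661

Newton–Raphson from ψ = 0.5:
  ψ = 0.500: g = 0.1576, g' = -0.978 → ψ = 0.661
Converged at ψ = 0.661.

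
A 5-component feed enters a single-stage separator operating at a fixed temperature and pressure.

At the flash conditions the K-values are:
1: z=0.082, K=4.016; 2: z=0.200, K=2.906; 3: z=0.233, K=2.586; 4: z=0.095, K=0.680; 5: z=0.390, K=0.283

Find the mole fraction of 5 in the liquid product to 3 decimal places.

Rachford–Rice: g(V/F) = Σ zᵢ(Kᵢ−1)/(1+V/F(Kᵢ−1)) = 0.
Check two-phase: ΣzᵢKᵢ = 1.688 > 1 and Σzᵢ/Kᵢ = 1.697 > 1, so g(0) = 0.688 > 0 and g(1) = -0.697 < 0.
Newton iteration, V/F⁰ = 0.5:
  V/F = 0.500: g = 0.0278, g' = -0.992 → V/F = 0.528
Converged at V/F = 0.528.
Compositions from xᵢ = zᵢ/(1+V/F(Kᵢ−1)), yᵢ = Kᵢxᵢ:
  1: x = 0.032, y = 0.127
  2: x = 0.100, y = 0.290
  3: x = 0.127, y = 0.328
  4: x = 0.114, y = 0.078
  5: x = 0.628, y = 0.178

x_5 = 0.628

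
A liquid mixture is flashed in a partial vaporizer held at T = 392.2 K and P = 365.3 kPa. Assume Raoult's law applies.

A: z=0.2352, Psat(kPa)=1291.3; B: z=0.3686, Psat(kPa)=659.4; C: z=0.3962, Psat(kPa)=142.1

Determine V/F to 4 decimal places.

Raoult's law: Kᵢ = Pᵢˢᵃᵗ/P = Pᵢˢᵃᵗ/365.3.
  K_A = 1291.3/365.3 = 3.534903, K_B = 659.4/365.3 = 1.805092, K_C = 142.1/365.3 = 0.388995
Rachford–Rice: g(V/F) = Σ zᵢ(Kᵢ−1)/(1+V/F(Kᵢ−1)) = 0.
g(0) = ΣzᵢKᵢ − 1 = 0.6509 and g(1) = 1 − Σzᵢ/Kᵢ = -0.2893, so a root lies in (0, 1).
Newton iteration, V/F⁰ = 0.33:
  V/F = 0.3300: g = 0.25589, g' = -0.8293 → V/F = 0.6386
  V/F = 0.6386: g = 0.02671, g' = -0.7223 → V/F = 0.6755
  V/F = 0.6755: g = -0.00021, g' = -0.7346 → V/F = 0.6753
Converged at V/F = 0.6753.

V/F = 0.6753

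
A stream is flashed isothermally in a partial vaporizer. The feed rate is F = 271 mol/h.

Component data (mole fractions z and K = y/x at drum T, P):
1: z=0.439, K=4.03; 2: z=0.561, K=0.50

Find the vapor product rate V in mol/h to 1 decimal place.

Binary case is linear: z₁(K₁−1)(1+V/F(K₂−1)) + z₂(K₂−1)(1+V/F(K₁−1)) = 0
⇒ V/F = [z₁(K₁−1)+z₂(K₂−1)] / [−(K₁−1)(K₂−1)] = 1.0497/1.5150 = 0.693
Then V = V/F·F = 0.6929·271 = 187.8 mol/h and L = F − V = 83.2 mol/h.

V = 187.8 mol/h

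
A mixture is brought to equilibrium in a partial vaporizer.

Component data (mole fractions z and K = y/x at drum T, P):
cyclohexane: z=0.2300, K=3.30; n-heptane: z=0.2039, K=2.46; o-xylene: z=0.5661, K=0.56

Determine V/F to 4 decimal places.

Material balance + equilibrium reduce to Σ zᵢ(Kᵢ−1)/(1+V/F(Kᵢ−1)) = 0.
g(0) = ΣzᵢKᵢ − 1 = 0.5776 and g(1) = 1 − Σzᵢ/Kᵢ = -0.1635, so a root lies in (0, 1).
Iterate (Newton) starting at V/F = 0.5:
  V/F = 0.5000: g = 0.09879, g' = -0.5886 → V/F = 0.6678
  V/F = 0.6678: g = 0.00659, g' = -0.5204 → V/F = 0.6805
Converged at V/F = 0.6805.

V/F = 0.6805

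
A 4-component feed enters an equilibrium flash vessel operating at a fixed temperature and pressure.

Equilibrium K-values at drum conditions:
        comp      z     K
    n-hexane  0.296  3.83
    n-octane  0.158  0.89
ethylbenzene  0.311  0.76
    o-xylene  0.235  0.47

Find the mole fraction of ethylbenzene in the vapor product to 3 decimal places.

Rachford–Rice: g(ψ) = Σ zᵢ(Kᵢ−1)/(1+ψ(Kᵢ−1)) = 0.
Feasibility: ΣzᵢKᵢ = 1.621, Σzᵢ/Kᵢ = 1.164 — both > 1, two phases present.
Newton iteration, ψ⁰ = 0.57:
  ψ = 0.570: g = 0.0371, g' = -0.509 → ψ = 0.643
  ψ = 0.643: g = 0.0012, g' = -0.477 → ψ = 0.645
Converged at ψ = 0.645.
Compositions from xᵢ = zᵢ/(1+ψ(Kᵢ−1)), yᵢ = Kᵢxᵢ:
  n-hexane: x = 0.105, y = 0.401
  n-octane: x = 0.170, y = 0.151
  ethylbenzene: x = 0.368, y = 0.280
  o-xylene: x = 0.357, y = 0.168

y_ethylbenzene = 0.280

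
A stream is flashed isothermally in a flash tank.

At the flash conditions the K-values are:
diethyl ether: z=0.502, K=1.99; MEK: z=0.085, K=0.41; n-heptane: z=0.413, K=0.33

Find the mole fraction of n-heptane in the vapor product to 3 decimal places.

Iterate (Newton) starting at β = 0.5:
  β = 0.500: g = -0.1548, g' = -0.699 → β = 0.278
  β = 0.278: g = -0.0106, g' = -0.625 → β = 0.261
Converged at β = 0.261.
Compositions from xᵢ = zᵢ/(1+β(Kᵢ−1)), yᵢ = Kᵢxᵢ:
  diethyl ether: x = 0.399, y = 0.794
  MEK: x = 0.101, y = 0.041
  n-heptane: x = 0.501, y = 0.165

y_n-heptane = 0.165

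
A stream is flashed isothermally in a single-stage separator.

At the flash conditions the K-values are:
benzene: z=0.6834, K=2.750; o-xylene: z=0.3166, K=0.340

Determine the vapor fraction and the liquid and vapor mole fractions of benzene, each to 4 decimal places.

Binary case is linear: z₁(K₁−1)(1+ψ(K₂−1)) + z₂(K₂−1)(1+ψ(K₁−1)) = 0
⇒ ψ = [z₁(K₁−1)+z₂(K₂−1)] / [−(K₁−1)(K₂−1)] = 0.98699/1.15500 = 0.8545
Compositions from xᵢ = zᵢ/(1+ψ(Kᵢ−1)), yᵢ = Kᵢxᵢ:
  benzene: x = 0.2739, y = 0.7531
  o-xylene: x = 0.7261, y = 0.2469

ψ = 0.8545, x_benzene = 0.2739, y_benzene = 0.7531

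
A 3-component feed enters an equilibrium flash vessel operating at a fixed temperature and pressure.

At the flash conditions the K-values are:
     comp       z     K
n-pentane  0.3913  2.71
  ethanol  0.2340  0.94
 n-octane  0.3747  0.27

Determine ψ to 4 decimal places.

Newton iteration, ψ⁰ = 0.44:
  ψ = 0.4400: g = -0.03555, g' = -0.8068 → ψ = 0.3959
  ψ = 0.3959: g = -0.00013, g' = -0.8027 → ψ = 0.3958
Converged at ψ = 0.3958.

ψ = 0.3958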